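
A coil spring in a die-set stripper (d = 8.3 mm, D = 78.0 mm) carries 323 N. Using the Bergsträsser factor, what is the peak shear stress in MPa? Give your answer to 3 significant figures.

Spring index C = D/d = 78.0/8.3 = 9.3976
K_B = (4C+2)/(4C−3) = 39.590/34.590 = 1.1445
τ₀ = 8FD/(πd³) = 8·323·78.0/(π·8.3³) = 201552/1796.3 = 112.2 MPa
τ_max = K·τ₀ = 1.1445 × 112.2 = 128.42 MPa

128 MPa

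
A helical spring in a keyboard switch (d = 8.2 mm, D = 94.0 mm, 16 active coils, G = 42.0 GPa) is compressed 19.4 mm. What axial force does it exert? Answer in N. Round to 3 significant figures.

k = Gd⁴/(8D³N_a) = (42.0×10³)(8.2⁴)/(8·94.0³·16) = 1.7861 N/mm
F = k·δ = 1.7861 × 19.4 = 34.651 N

34.7 N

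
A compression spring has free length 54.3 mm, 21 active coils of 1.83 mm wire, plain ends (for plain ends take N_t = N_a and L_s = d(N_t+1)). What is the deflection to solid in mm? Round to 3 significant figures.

14.0 mm

N_t = 21; L_s = 1.83·22 = 40.26 mm
δ_solid = L₀ − L_s = 54.3 − 40.26 = 14.04 mm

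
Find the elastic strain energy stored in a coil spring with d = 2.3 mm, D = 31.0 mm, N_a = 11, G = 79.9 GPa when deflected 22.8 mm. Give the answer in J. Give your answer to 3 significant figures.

0.222 J

k = Gd⁴/(8D³N_a) = (79.9×10³)(2.3⁴)/(8·31.0³·11) = 0.85288 N/mm
U = ½kδ² = 0.5 × 0.85288 × 22.8² = 221.68 N·mm = 0.22168 J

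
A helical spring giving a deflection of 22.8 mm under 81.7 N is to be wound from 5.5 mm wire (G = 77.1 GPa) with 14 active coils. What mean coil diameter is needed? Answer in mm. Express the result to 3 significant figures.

56.0 mm

Required rate k = F/δ = 81.7/22.8 = 3.5833 N/mm
D = (Gd⁴/(8N_a·k))^(1/3) = (77.1×10³·5.5⁴/(8·14·3.5833))^(1/3)
  = (175792)^(1/3) = 56.0187 mm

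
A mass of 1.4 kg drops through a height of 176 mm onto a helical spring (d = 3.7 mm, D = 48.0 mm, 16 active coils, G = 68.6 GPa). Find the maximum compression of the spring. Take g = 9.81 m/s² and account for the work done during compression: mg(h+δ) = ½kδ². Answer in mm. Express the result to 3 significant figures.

89.6 mm

k = Gd⁴/(8D³N_a) = (68.6×10³)(3.7⁴)/(8·48.0³·16) = 0.90823 N/mm
W = mg = 1.4 × 9.81 = 13.734 N
½kδ² − Wδ − Wh = 0 → δ = (W + √(W² + 2kWh))/k
δ = (13.734 + √(188.62 + 4390.73))/0.90823 = (13.734 + 67.671)/0.90823 = 89.63 mm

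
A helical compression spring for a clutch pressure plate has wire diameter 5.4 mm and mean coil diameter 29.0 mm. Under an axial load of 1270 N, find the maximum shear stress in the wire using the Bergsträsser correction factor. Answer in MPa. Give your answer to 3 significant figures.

757 MPa

Spring index C = D/d = 29.0/5.4 = 5.3704
K_B = (4C+2)/(4C−3) = 23.481/18.481 = 1.2705
τ₀ = 8FD/(πd³) = 8·1270·29.0/(π·5.4³) = 294640/494.69 = 595.61 MPa
τ_max = K·τ₀ = 1.2705 × 595.61 = 756.74 MPa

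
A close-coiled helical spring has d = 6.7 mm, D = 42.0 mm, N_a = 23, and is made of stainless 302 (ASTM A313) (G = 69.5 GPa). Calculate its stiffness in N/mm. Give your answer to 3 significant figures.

k = Gd⁴/(8D³N_a) = (69.5×10³ × 6.7⁴) / (8 × 42.0³ × 23)
  = 1.4005e+08 / 1.36322e+07 = 10.273 N/mm

10.3 N/mm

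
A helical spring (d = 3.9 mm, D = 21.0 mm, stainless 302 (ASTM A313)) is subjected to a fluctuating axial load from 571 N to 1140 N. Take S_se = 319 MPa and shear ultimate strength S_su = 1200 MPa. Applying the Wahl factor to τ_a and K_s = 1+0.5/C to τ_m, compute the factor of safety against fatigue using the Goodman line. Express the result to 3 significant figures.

0.576

C = D/d = 21.0/3.9 = 5.3846; K_W = (4C−1)/(4C−4)+0.615/C = 1.2853; K_s = 1+0.5/C = 1.0929
F_a = (F_max−F_min)/2 = 284.5 N; F_m = (F_max+F_min)/2 = 855.5 N
τ_a = K_W·8F_aD/(πd³) = 1.2853 × 256.48 = 329.64 MPa
τ_m = K_s·8F_mD/(πd³) = 1.0929 × 771.23 = 842.85 MPa
Goodman: 1/n_f = τ_a/S_se + τ_m/S_su = 329.64/319 + 842.85/1200 = 1.03336 + 0.70237 = 1.7357
n_f = 1/1.7357 = 0.5761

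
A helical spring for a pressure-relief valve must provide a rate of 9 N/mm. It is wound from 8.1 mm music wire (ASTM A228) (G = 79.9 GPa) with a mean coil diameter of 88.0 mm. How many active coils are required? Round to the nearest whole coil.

7

N_a = Gd⁴/(8D³k) = (79.9×10³ × 8.1⁴)/(8 × 88.0³ × 9)
    = 3.43943e+08 / 4.9066e+07 = 7.01 → 7 coils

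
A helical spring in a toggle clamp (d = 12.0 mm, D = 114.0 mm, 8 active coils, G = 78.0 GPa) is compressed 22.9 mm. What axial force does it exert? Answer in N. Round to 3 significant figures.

k = Gd⁴/(8D³N_a) = (78.0×10³)(12.0⁴)/(8·114.0³·8) = 17.058 N/mm
F = k·δ = 17.058 × 22.9 = 390.63 N

391 N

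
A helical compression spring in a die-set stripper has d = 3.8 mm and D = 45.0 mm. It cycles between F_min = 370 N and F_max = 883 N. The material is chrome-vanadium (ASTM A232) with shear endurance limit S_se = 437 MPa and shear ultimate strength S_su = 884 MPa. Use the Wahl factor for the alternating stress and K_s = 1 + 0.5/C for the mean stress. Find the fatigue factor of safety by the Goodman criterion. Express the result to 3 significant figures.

C = D/d = 45.0/3.8 = 11.8421; K_W = (4C−1)/(4C−4)+0.615/C = 1.1211; K_s = 1+0.5/C = 1.0422
F_a = (F_max−F_min)/2 = 256.5 N; F_m = (F_max+F_min)/2 = 626.5 N
τ_a = K_W·8F_aD/(πd³) = 1.1211 × 535.66 = 600.53 MPa
τ_m = K_s·8F_mD/(πd³) = 1.0422 × 1308.3 = 1363.6 MPa
Goodman: 1/n_f = τ_a/S_se + τ_m/S_su = 600.53/437 + 1363.6/884 = 1.37422 + 1.54252 = 2.9167
n_f = 1/2.9167 = 0.3428

0.343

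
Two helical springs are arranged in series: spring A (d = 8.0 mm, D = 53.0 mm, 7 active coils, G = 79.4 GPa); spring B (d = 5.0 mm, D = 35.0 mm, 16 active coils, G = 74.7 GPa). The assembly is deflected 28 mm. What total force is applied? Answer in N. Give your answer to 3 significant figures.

k_A = Gd⁴/(8D³N_a) = (79.4×10³)(8.0⁴)/(8·53.0³·7) = 39.009 N/mm
k_B = Gd⁴/(8D³N_a) = (74.7×10³)(5.0⁴)/(8·35.0³·16) = 8.5072 N/mm
Series: 1/k_eq = 1/39.009 + 1/8.5072 = 0.14318; k_eq = 6.9841 N/mm
F = k_eq·δ = 6.9841·28 = 195.55 N

196 N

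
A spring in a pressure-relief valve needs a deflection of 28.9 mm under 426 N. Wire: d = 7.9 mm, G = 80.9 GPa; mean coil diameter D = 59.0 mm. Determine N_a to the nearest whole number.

Required rate k = F/δ = 426/28.9 = 14.74 N/mm
N_a = Gd⁴/(8D³k) = (80.9×10³ × 7.9⁴)/(8 × 59.0³ × 14.74)
    = 3.15106e+08 / 2.42191e+07 = 13.01 → 13 coils

13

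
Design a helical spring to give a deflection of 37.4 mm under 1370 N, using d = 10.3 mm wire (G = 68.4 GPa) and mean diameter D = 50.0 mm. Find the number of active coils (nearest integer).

Required rate k = F/δ = 1370/37.4 = 36.631 N/mm
N_a = Gd⁴/(8D³k) = (68.4×10³ × 10.3⁴)/(8 × 50.0³ × 36.631)
    = 7.69848e+08 / 3.6631e+07 = 21.02 → 21 coils

21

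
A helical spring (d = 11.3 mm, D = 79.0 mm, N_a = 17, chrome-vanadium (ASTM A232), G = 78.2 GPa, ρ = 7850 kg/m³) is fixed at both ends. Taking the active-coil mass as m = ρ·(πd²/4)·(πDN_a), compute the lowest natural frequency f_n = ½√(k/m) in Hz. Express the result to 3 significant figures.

k = Gd⁴/(8D³N_a) = (78.2×10³)(11.3⁴)/(8·79.0³·17) = 19.015 N/mm = 19015 N/m
Wire length L = πDN_a = π·79.0·17 = 4219.2 mm
m = ρ·(πd²/4)·L = 7850 × 100.29×10⁻⁶ m² × 4.2192 m = 3.3216 kg
f_n = ½√(k/m) = 0.5·√(19015/3.3216) = 0.5·√(5724.8) = 37.831 Hz

37.8 Hz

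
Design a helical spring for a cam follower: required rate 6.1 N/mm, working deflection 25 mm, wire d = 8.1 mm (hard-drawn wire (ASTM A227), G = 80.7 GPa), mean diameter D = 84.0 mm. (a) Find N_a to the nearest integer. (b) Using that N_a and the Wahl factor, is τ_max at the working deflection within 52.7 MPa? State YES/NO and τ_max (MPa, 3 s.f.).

(a) 12 coils; (b) NO, τ_max = 70.0 MPa

N_a = Gd⁴/(8D³k) = (80.7×10³)(8.1⁴)/(8·84.0³·6.1) = 12.01 → N_a = 12
Actual rate k = Gd⁴/(8D³·12) = 6.1053 N/mm
Working load F = kδ = 6.1053·25 = 152.63 N
C = 84.0/8.1 = 10.3704; K_W = (4C−1)/(4C−4)+0.615/C = 1.1393
τ_max = K_W·8FD/(πd³) = 1.1393·61.434 = 69.994 MPa
τ_max > 52.7 MPa → exceeds allowable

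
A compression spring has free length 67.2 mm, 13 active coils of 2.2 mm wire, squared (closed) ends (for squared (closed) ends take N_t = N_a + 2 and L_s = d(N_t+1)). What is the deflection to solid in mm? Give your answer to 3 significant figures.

32.0 mm

N_t = 15; L_s = 2.2·16 = 35.2 mm
δ_solid = L₀ − L_s = 67.2 − 35.2 = 32 mm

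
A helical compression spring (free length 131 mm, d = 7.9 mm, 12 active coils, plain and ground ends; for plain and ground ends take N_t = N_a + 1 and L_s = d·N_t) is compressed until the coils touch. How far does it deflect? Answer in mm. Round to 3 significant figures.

28.3 mm

N_t = 13; L_s = 7.9·13 = 102.7 mm
δ_solid = L₀ − L_s = 131 − 102.7 = 28.3 mm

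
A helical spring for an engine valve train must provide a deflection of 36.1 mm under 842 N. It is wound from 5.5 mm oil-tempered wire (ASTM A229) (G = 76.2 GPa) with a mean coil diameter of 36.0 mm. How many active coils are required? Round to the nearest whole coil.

8

Required rate k = F/δ = 842/36.1 = 23.324 N/mm
N_a = Gd⁴/(8D³k) = (76.2×10³ × 5.5⁴)/(8 × 36.0³ × 23.324)
    = 6.97278e+07 / 8.70567e+06 = 8.009 → 8 coils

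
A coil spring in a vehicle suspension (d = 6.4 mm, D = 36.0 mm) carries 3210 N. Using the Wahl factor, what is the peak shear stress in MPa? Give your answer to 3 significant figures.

1430 MPa

Spring index C = D/d = 36.0/6.4 = 5.6250
K_W = (4C−1)/(4C−4) + 0.615/C = 21.500/18.500 + 0.1093 = 1.2715
τ₀ = 8FD/(πd³) = 8·3210·36.0/(π·6.4³) = 924480/823.55 = 1122.6 MPa
τ_max = K·τ₀ = 1.2715 × 1122.6 = 1427.3 MPa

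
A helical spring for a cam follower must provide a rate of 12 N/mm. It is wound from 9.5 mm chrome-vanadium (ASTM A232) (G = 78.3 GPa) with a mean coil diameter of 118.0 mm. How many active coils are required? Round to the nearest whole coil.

N_a = Gd⁴/(8D³k) = (78.3×10³ × 9.5⁴)/(8 × 118.0³ × 12)
    = 6.37758e+08 / 1.57731e+08 = 4.043 → 4 coils

4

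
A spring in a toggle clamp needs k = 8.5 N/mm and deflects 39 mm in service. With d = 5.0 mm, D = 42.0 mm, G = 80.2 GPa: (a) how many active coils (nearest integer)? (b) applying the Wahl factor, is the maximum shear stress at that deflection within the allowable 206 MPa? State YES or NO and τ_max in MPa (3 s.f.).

N_a = Gd⁴/(8D³k) = (80.2×10³)(5.0⁴)/(8·42.0³·8.5) = 9.949 → N_a = 10
Actual rate k = Gd⁴/(8D³·10) = 8.457 N/mm
Working load F = kδ = 8.457·39 = 329.82 N
C = 42.0/5.0 = 8.4000; K_W = (4C−1)/(4C−4)+0.615/C = 1.1746
τ_max = K_W·8FD/(πd³) = 1.1746·282.2 = 331.47 MPa
τ_max > 206 MPa → exceeds allowable

(a) 10 coils; (b) NO, τ_max = 331 MPa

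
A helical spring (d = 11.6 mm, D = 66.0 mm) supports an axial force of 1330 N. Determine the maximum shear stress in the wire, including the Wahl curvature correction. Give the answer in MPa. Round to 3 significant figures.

Spring index C = D/d = 66.0/11.6 = 5.6897
K_W = (4C−1)/(4C−4) + 0.615/C = 21.759/18.759 + 0.1081 = 1.2680
τ₀ = 8FD/(πd³) = 8·1330·66.0/(π·11.6³) = 702240/4903.7 = 143.21 MPa
τ_max = K·τ₀ = 1.2680 × 143.21 = 181.59 MPa

182 MPa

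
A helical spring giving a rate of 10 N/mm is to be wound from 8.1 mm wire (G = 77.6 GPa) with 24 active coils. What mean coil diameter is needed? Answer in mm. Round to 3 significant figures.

55.8 mm

D = (Gd⁴/(8N_a·k))^(1/3) = (77.6×10³·8.1⁴/(8·24·10))^(1/3)
  = (173980)^(1/3) = 55.8256 mm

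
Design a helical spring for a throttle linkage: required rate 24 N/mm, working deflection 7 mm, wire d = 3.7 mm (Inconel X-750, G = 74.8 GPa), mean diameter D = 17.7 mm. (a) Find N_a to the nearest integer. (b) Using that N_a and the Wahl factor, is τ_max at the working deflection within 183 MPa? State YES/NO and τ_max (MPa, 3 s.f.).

(a) 13 coils; (b) NO, τ_max = 201 MPa

N_a = Gd⁴/(8D³k) = (74.8×10³)(3.7⁴)/(8·17.7³·24) = 13.17 → N_a = 13
Actual rate k = Gd⁴/(8D³·13) = 24.308 N/mm
Working load F = kδ = 24.308·7 = 170.16 N
C = 17.7/3.7 = 4.7838; K_W = (4C−1)/(4C−4)+0.615/C = 1.3268
τ_max = K_W·8FD/(πd³) = 1.3268·151.41 = 200.89 MPa
τ_max > 183 MPa → exceeds allowable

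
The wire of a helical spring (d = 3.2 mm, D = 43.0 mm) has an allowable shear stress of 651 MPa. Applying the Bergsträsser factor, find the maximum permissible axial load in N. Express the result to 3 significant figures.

C = D/d = 43.0/3.2 = 13.4375
K_B = (4C+2)/(4C−3) = 55.750/50.750 = 1.0985
τ_max = K·8FD/(πd³) → F_max = τ_allow·πd³/(8DK)
F_max = 651·π·3.2³/(8·43.0·1.0985) = 67016/377.89 = 177.34 N

177 N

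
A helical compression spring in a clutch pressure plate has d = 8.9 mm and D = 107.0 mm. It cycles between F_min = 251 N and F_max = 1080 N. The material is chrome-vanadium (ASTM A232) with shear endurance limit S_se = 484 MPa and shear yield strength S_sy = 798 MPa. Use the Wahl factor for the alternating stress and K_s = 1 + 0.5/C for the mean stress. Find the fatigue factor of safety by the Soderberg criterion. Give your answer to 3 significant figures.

C = D/d = 107.0/8.9 = 12.0225; K_W = (4C−1)/(4C−4)+0.615/C = 1.1192; K_s = 1+0.5/C = 1.0416
F_a = (F_max−F_min)/2 = 414.5 N; F_m = (F_max+F_min)/2 = 665.5 N
τ_a = K_W·8F_aD/(πd³) = 1.1192 × 160.21 = 179.3 MPa
τ_m = K_s·8F_mD/(πd³) = 1.0416 × 257.22 = 267.92 MPa
Soderberg: 1/n_f = τ_a/S_se + τ_m/S_sy = 179.3/484 + 267.92/798 = 0.37046 + 0.33573 = 0.70619
n_f = 1/0.70619 = 1.416

1.42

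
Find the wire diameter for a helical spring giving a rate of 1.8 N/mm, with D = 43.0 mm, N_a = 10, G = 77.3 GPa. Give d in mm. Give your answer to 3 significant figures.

d = (8D³N_a·k / G)^(1/4) = (8·43.0³·10·1.8 / (77.3×10³))^0.25
  = (148.11)^0.25 = 3.4886 mm

3.49 mm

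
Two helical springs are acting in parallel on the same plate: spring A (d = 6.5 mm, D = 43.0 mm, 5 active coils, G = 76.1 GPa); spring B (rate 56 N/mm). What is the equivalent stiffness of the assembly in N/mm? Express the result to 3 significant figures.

98.7 N/mm

k_A = Gd⁴/(8D³N_a) = (76.1×10³)(6.5⁴)/(8·43.0³·5) = 42.714 N/mm
Parallel: k_eq = 42.714 + 56 = 98.714 N/mm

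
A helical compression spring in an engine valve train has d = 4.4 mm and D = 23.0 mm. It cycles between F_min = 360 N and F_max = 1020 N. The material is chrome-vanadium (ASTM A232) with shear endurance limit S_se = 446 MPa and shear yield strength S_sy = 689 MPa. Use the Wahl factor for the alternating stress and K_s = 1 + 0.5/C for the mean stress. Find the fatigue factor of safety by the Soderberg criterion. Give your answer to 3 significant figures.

0.708

C = D/d = 23.0/4.4 = 5.2273; K_W = (4C−1)/(4C−4)+0.615/C = 1.2951; K_s = 1+0.5/C = 1.0957
F_a = (F_max−F_min)/2 = 330 N; F_m = (F_max+F_min)/2 = 690 N
τ_a = K_W·8F_aD/(πd³) = 1.2951 × 226.89 = 293.84 MPa
τ_m = K_s·8F_mD/(πd³) = 1.0957 × 474.42 = 519.79 MPa
Soderberg: 1/n_f = τ_a/S_se + τ_m/S_sy = 293.84/446 + 519.79/689 = 0.65884 + 0.75442 = 1.4133
n_f = 1/1.4133 = 0.7076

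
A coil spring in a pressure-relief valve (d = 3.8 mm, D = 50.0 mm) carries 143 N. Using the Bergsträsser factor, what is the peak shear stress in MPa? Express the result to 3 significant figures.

365 MPa

Spring index C = D/d = 50.0/3.8 = 13.1579
K_B = (4C+2)/(4C−3) = 54.632/49.632 = 1.1007
τ₀ = 8FD/(πd³) = 8·143·50.0/(π·3.8³) = 57200/172.39 = 331.81 MPa
τ_max = K·τ₀ = 1.1007 × 331.81 = 365.24 MPa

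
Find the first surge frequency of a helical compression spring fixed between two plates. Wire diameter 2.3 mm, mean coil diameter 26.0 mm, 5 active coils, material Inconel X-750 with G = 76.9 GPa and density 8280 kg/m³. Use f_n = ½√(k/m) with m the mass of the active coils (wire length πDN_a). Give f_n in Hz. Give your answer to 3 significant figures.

k = Gd⁴/(8D³N_a) = (76.9×10³)(2.3⁴)/(8·26.0³·5) = 3.061 N/mm = 3061 N/m
Wire length L = πDN_a = π·26.0·5 = 408.41 mm
m = ρ·(πd²/4)·L = 8280 × 4.1548×10⁻⁶ m² × 0.40841 m = 0.01405 kg
f_n = ½√(k/m) = 0.5·√(3061/0.01405) = 0.5·√(2.1787e+05) = 233.38 Hz

233 Hz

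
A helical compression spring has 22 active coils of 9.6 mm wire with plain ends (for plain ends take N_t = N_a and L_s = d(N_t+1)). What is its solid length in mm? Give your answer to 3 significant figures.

plain ends: N_t = N_a = 22
L_s = d·(N_t+1) = 9.6 × 23 = 220.8 mm

221 mm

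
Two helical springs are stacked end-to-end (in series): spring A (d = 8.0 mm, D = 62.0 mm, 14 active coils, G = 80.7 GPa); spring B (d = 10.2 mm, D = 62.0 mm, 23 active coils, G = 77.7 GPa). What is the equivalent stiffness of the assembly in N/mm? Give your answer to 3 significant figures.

k_A = Gd⁴/(8D³N_a) = (80.7×10³)(8.0⁴)/(8·62.0³·14) = 12.383 N/mm
k_B = Gd⁴/(8D³N_a) = (77.7×10³)(10.2⁴)/(8·62.0³·23) = 19.179 N/mm
Series: 1/k_eq = 1/12.383 + 1/19.179 = 0.13289; k_eq = 7.5248 N/mm

7.52 N/mm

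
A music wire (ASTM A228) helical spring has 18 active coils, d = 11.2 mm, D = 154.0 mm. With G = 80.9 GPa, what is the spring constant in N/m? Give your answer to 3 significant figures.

k = Gd⁴/(8D³N_a) = (80.9×10³ × 11.2⁴) / (8 × 154.0³ × 18)
  = 1.27298e+09 / 5.25926e+08 = 2.4204 N/mm = 2420.4 N/m

2420 N/m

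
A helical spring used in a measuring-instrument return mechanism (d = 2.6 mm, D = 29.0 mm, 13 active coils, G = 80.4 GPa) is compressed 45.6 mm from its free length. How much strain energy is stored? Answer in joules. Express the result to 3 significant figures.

1.51 J

k = Gd⁴/(8D³N_a) = (80.4×10³)(2.6⁴)/(8·29.0³·13) = 1.4485 N/mm
U = ½kδ² = 0.5 × 1.4485 × 45.6² = 1506 N·mm = 1.506 J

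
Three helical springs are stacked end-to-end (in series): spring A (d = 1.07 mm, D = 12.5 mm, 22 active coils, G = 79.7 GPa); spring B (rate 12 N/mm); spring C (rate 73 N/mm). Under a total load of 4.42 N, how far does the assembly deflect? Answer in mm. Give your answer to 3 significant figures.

k_A = Gd⁴/(8D³N_a) = (79.7×10³)(1.07⁴)/(8·12.5³·22) = 0.30391 N/mm
Series: 1/k_eq = 1/0.30391 + 1/12 + 1/73 = 3.3874; k_eq = 0.29521 N/mm
δ = F/k_eq = 4.42/0.29521 = 14.972 mm

15.0 mm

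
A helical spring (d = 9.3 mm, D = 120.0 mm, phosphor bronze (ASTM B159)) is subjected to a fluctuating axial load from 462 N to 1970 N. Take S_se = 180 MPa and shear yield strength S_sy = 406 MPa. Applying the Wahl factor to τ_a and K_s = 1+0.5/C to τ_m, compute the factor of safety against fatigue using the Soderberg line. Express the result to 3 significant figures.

0.339

C = D/d = 120.0/9.3 = 12.9032; K_W = (4C−1)/(4C−4)+0.615/C = 1.1107; K_s = 1+0.5/C = 1.0388
F_a = (F_max−F_min)/2 = 754 N; F_m = (F_max+F_min)/2 = 1216 N
τ_a = K_W·8F_aD/(πd³) = 1.1107 × 286.45 = 318.15 MPa
τ_m = K_s·8F_mD/(πd³) = 1.0388 × 461.96 = 479.86 MPa
Soderberg: 1/n_f = τ_a/S_se + τ_m/S_sy = 318.15/180 + 479.86/406 = 1.76749 + 1.18193 = 2.9494
n_f = 1/2.9494 = 0.3391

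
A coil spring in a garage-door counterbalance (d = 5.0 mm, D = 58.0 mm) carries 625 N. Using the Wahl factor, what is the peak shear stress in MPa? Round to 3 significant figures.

Spring index C = D/d = 58.0/5.0 = 11.6000
K_W = (4C−1)/(4C−4) + 0.615/C = 45.400/42.400 + 0.0530 = 1.1238
τ₀ = 8FD/(πd³) = 8·625·58.0/(π·5.0³) = 290000/392.7 = 738.48 MPa
τ_max = K·τ₀ = 1.1238 × 738.48 = 829.88 MPa

830 MPa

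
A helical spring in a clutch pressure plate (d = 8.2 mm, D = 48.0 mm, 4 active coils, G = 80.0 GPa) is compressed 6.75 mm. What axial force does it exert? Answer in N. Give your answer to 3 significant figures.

k = Gd⁴/(8D³N_a) = (80.0×10³)(8.2⁴)/(8·48.0³·4) = 102.2 N/mm
F = k·δ = 102.2 × 6.75 = 689.88 N

690 N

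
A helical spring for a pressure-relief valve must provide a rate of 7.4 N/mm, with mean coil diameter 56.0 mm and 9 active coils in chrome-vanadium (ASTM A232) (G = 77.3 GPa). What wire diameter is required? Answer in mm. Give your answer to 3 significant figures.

d = (8D³N_a·k / G)^(1/4) = (8·56.0³·9·7.4 / (77.3×10³))^0.25
  = (1210.5)^0.25 = 5.8984 mm

5.90 mm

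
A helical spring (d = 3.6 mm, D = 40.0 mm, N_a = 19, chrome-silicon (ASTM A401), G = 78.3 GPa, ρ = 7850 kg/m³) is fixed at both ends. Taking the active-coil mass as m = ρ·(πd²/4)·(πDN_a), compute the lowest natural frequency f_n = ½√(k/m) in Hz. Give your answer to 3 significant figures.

42.1 Hz

k = Gd⁴/(8D³N_a) = (78.3×10³)(3.6⁴)/(8·40.0³·19) = 1.3519 N/mm = 1351.9 N/m
Wire length L = πDN_a = π·40.0·19 = 2387.6 mm
m = ρ·(πd²/4)·L = 7850 × 10.179×10⁻⁶ m² × 2.3876 m = 0.19078 kg
f_n = ½√(k/m) = 0.5·√(1351.9/0.19078) = 0.5·√(7086.3) = 42.09 Hz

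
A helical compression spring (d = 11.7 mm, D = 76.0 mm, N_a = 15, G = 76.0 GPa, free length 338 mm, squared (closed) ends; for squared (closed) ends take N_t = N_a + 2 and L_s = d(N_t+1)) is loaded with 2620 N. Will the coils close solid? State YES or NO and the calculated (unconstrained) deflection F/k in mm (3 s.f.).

k = Gd⁴/(8D³N_a) = (76.0×10³)(11.7⁴)/(8·76.0³·15) = 27.036 N/mm
N_t = 17; L_s = 11.7·18 = 210.6 mm; δ_solid = L₀ − L_s = 338 − 210.6 = 127.4 mm
δ = F/k = 2620/27.036 = 96.909 mm
δ < δ_solid → spring does not go solid

NO, δ = 96.9 mm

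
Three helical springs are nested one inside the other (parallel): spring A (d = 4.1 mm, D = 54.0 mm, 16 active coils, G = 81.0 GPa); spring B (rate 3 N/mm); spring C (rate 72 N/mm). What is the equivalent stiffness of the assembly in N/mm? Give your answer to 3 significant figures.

76.1 N/mm

k_A = Gd⁴/(8D³N_a) = (81.0×10³)(4.1⁴)/(8·54.0³·16) = 1.1356 N/mm
Parallel: k_eq = 1.1356 + 3 + 72 = 76.136 N/mm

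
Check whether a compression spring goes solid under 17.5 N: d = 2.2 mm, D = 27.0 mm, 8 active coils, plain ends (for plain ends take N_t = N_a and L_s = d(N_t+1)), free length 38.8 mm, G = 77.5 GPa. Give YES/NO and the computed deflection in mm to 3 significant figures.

NO, δ = 12.1 mm

k = Gd⁴/(8D³N_a) = (77.5×10³)(2.2⁴)/(8·27.0³·8) = 1.4412 N/mm
N_t = 8; L_s = 2.2·9 = 19.8 mm; δ_solid = L₀ − L_s = 38.8 − 19.8 = 19 mm
δ = F/k = 17.5/1.4412 = 12.143 mm
δ < δ_solid → spring does not go solid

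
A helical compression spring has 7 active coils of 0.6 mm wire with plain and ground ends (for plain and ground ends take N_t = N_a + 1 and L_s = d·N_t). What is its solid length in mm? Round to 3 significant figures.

plain and ground ends: N_t = N_a + 1 = 7 + 1 = 8
L_s = d·N_t = 0.6 × 8 = 4.8 mm

4.80 mm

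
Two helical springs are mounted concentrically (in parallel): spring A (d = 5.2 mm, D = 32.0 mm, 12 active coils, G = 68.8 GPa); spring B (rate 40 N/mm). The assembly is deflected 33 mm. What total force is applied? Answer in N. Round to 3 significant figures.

1850 N

k_A = Gd⁴/(8D³N_a) = (68.8×10³)(5.2⁴)/(8·32.0³·12) = 15.991 N/mm
Parallel: k_eq = 15.991 + 40 = 55.991 N/mm
F = k_eq·δ = 55.991·33 = 1847.7 N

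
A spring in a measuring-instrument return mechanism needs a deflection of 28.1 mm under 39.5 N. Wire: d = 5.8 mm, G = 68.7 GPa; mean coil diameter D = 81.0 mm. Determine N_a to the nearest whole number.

Required rate k = F/δ = 39.5/28.1 = 1.4057 N/mm
N_a = Gd⁴/(8D³k) = (68.7×10³ × 5.8⁴)/(8 × 81.0³ × 1.4057)
    = 7.77443e+07 / 5.97635e+06 = 13.01 → 13 coils

13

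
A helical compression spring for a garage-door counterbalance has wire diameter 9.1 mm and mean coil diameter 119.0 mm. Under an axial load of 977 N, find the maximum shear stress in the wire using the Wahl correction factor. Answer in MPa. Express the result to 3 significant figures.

Spring index C = D/d = 119.0/9.1 = 13.0769
K_W = (4C−1)/(4C−4) + 0.615/C = 51.308/48.308 + 0.0470 = 1.1091
τ₀ = 8FD/(πd³) = 8·977·119.0/(π·9.1³) = 930104/2367.4 = 392.88 MPa
τ_max = K·τ₀ = 1.1091 × 392.88 = 435.75 MPa

436 MPa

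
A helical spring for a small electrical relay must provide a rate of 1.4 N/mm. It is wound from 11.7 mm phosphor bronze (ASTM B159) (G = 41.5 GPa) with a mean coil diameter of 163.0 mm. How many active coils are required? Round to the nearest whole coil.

16

N_a = Gd⁴/(8D³k) = (41.5×10³ × 11.7⁴)/(8 × 163.0³ × 1.4)
    = 7.77663e+08 / 4.85044e+07 = 16.03 → 16 coils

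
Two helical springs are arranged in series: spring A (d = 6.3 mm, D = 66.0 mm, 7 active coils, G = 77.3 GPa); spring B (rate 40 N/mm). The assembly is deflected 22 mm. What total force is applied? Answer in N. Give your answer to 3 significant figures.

k_A = Gd⁴/(8D³N_a) = (77.3×10³)(6.3⁴)/(8·66.0³·7) = 7.5635 N/mm
Series: 1/k_eq = 1/7.5635 + 1/40 = 0.15721; k_eq = 6.3607 N/mm
F = k_eq·δ = 6.3607·22 = 139.94 N

140 N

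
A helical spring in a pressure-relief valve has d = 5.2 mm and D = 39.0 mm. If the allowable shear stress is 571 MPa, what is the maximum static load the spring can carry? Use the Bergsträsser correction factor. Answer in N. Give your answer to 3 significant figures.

C = D/d = 39.0/5.2 = 7.5000
K_B = (4C+2)/(4C−3) = 32.000/27.000 = 1.1852
τ_max = K·8FD/(πd³) → F_max = τ_allow·πd³/(8DK)
F_max = 571·π·5.2³/(8·39.0·1.1852) = 2.5223e+05/369.78 = 682.11 N

682 N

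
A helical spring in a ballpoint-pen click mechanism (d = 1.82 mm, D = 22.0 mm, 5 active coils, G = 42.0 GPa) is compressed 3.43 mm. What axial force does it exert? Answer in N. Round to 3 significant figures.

3.71 N

k = Gd⁴/(8D³N_a) = (42.0×10³)(1.82⁴)/(8·22.0³·5) = 1.0819 N/mm
F = k·δ = 1.0819 × 3.43 = 3.7111 N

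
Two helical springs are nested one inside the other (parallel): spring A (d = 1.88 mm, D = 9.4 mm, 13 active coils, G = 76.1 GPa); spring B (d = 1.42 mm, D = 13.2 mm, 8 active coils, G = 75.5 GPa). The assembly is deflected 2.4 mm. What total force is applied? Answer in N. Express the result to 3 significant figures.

k_A = Gd⁴/(8D³N_a) = (76.1×10³)(1.88⁴)/(8·9.4³·13) = 11.005 N/mm
k_B = Gd⁴/(8D³N_a) = (75.5×10³)(1.42⁴)/(8·13.2³·8) = 2.0854 N/mm
Parallel: k_eq = 11.005 + 2.0854 = 13.091 N/mm
F = k_eq·δ = 13.091·2.4 = 31.418 N

31.4 N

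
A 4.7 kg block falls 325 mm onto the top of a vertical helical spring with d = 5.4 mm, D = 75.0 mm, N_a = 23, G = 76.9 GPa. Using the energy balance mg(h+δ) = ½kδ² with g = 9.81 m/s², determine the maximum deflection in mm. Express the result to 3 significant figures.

251 mm

k = Gd⁴/(8D³N_a) = (76.9×10³)(5.4⁴)/(8·75.0³·23) = 0.84236 N/mm
W = mg = 4.7 × 9.81 = 46.107 N
½kδ² − Wδ − Wh = 0 → δ = (W + √(W² + 2kWh))/k
δ = (46.107 + √(2125.9 + 25245.3))/0.84236 = (46.107 + 165.44)/0.84236 = 251.14 mm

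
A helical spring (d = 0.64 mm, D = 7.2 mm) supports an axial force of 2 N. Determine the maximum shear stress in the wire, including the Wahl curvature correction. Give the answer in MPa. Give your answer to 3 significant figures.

Spring index C = D/d = 7.2/0.64 = 11.2500
K_W = (4C−1)/(4C−4) + 0.615/C = 44.000/41.000 + 0.0547 = 1.1278
τ₀ = 8FD/(πd³) = 8·2·7.2/(π·0.64³) = 115.2/0.82355 = 139.88 MPa
τ_max = K·τ₀ = 1.1278 × 139.88 = 157.76 MPa

158 MPa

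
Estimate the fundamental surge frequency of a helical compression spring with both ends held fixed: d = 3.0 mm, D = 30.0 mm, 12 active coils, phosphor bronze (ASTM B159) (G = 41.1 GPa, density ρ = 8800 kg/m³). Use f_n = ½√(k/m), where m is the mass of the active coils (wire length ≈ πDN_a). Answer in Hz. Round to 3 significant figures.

67.6 Hz

k = Gd⁴/(8D³N_a) = (41.1×10³)(3.0⁴)/(8·30.0³·12) = 1.2844 N/mm = 1284.4 N/m
Wire length L = πDN_a = π·30.0·12 = 1131 mm
m = ρ·(πd²/4)·L = 8800 × 7.0686×10⁻⁶ m² × 1.131 m = 0.070351 kg
f_n = ½√(k/m) = 0.5·√(1284.4/0.070351) = 0.5·√(18257) = 67.559 Hz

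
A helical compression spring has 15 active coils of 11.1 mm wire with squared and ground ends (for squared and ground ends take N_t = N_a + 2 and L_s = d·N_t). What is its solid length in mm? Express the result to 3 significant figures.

189 mm

squared and ground ends: N_t = N_a + 2 = 15 + 2 = 17
L_s = d·N_t = 11.1 × 17 = 188.7 mm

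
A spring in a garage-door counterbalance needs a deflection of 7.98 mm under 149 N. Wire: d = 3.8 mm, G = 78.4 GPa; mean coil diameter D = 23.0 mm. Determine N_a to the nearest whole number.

9

Required rate k = F/δ = 149/7.98 = 18.672 N/mm
N_a = Gd⁴/(8D³k) = (78.4×10³ × 3.8⁴)/(8 × 23.0³ × 18.672)
    = 1.63475e+07 / 1.81743e+06 = 8.995 → 9 coils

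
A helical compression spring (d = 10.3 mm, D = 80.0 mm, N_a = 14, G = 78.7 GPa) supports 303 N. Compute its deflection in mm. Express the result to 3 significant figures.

19.6 mm

k = Gd⁴/(8D³N_a) = (78.7×10³)(10.3⁴)/(8·80.0³·14) = 15.447 N/mm
δ = F/k = 303 / 15.447 = 19.616 mm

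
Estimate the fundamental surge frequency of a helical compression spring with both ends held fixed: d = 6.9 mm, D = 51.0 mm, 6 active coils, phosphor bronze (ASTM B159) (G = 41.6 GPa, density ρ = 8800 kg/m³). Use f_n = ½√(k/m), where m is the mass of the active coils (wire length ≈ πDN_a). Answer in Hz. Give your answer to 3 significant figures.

108 Hz

k = Gd⁴/(8D³N_a) = (41.6×10³)(6.9⁴)/(8·51.0³·6) = 14.809 N/mm = 14809 N/m
Wire length L = πDN_a = π·51.0·6 = 961.33 mm
m = ρ·(πd²/4)·L = 8800 × 37.393×10⁻⁶ m² × 0.96133 m = 0.31633 kg
f_n = ½√(k/m) = 0.5·√(14809/0.31633) = 0.5·√(46816) = 108.19 Hz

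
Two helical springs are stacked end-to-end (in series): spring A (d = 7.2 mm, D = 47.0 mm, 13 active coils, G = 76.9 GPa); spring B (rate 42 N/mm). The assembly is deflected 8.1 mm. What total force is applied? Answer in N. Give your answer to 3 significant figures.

k_A = Gd⁴/(8D³N_a) = (76.9×10³)(7.2⁴)/(8·47.0³·13) = 19.139 N/mm
Series: 1/k_eq = 1/19.139 + 1/42 = 0.076058; k_eq = 13.148 N/mm
F = k_eq·δ = 13.148·8.1 = 106.5 N

106 N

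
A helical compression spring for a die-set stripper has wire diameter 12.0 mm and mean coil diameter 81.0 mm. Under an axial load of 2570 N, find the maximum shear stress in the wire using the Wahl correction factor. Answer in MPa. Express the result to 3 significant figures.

Spring index C = D/d = 81.0/12.0 = 6.7500
K_W = (4C−1)/(4C−4) + 0.615/C = 26.000/23.000 + 0.0911 = 1.2215
τ₀ = 8FD/(πd³) = 8·2570·81.0/(π·12.0³) = 1.66536e+06/5428.7 = 306.77 MPa
τ_max = K·τ₀ = 1.2215 × 306.77 = 374.74 MPa

375 MPa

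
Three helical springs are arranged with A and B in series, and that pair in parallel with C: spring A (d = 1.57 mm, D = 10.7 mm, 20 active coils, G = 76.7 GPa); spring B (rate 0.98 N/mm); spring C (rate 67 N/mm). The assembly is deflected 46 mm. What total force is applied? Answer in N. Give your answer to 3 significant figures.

k_A = Gd⁴/(8D³N_a) = (76.7×10³)(1.57⁴)/(8·10.7³·20) = 2.3775 N/mm
Springs A,B series: k_AB = 1/(1/2.3775+1/0.98) = 0.69395 N/mm; parallel with C: k_eq = 0.69395+67 = 67.694 N/mm
F = k_eq·δ = 67.694·46 = 3113.9 N

3110 N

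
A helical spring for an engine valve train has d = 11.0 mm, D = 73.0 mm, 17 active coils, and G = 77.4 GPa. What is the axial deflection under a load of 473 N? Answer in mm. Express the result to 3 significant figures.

k = Gd⁴/(8D³N_a) = (77.4×10³)(11.0⁴)/(8·73.0³·17) = 21.419 N/mm
δ = F/k = 473 / 21.419 = 22.083 mm

22.1 mm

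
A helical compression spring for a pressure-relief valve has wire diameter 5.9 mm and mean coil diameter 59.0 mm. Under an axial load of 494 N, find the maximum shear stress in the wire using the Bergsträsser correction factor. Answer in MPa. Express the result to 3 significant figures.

Spring index C = D/d = 59.0/5.9 = 10.0000
K_B = (4C+2)/(4C−3) = 42.000/37.000 = 1.1351
τ₀ = 8FD/(πd³) = 8·494·59.0/(π·5.9³) = 233168/645.22 = 361.38 MPa
τ_max = K·τ₀ = 1.1351 × 361.38 = 410.21 MPa

410 MPa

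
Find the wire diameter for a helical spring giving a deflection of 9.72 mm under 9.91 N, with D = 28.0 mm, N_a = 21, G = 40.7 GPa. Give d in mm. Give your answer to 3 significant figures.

3.10 mm

Required rate k = F/δ = 9.91/9.72 = 1.0195 N/mm
d = (8D³N_a·k / G)^(1/4) = (8·28.0³·21·1.0195 / (40.7×10³))^0.25
  = (92.384)^0.25 = 3.1003 mm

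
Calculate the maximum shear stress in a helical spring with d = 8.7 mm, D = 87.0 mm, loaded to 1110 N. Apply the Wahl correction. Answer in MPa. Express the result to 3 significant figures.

Spring index C = D/d = 87.0/8.7 = 10.0000
K_W = (4C−1)/(4C−4) + 0.615/C = 39.000/36.000 + 0.0615 = 1.1448
τ₀ = 8FD/(πd³) = 8·1110·87.0/(π·8.7³) = 772560/2068.7 = 373.44 MPa
τ_max = K·τ₀ = 1.1448 × 373.44 = 427.53 MPa

428 MPa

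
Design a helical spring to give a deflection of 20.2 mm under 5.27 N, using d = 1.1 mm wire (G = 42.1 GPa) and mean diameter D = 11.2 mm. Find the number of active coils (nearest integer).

21

Required rate k = F/δ = 5.27/20.2 = 0.26089 N/mm
N_a = Gd⁴/(8D³k) = (42.1×10³ × 1.1⁴)/(8 × 11.2³ × 0.26089)
    = 61638.6 / 2932.27 = 21.02 → 21 coils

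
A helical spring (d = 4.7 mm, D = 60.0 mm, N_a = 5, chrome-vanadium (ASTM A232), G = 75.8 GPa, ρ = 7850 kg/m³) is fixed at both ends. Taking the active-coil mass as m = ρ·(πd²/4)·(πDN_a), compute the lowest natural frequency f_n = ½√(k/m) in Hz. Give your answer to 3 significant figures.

91.3 Hz

k = Gd⁴/(8D³N_a) = (75.8×10³)(4.7⁴)/(8·60.0³·5) = 4.281 N/mm = 4281 N/m
Wire length L = πDN_a = π·60.0·5 = 942.48 mm
m = ρ·(πd²/4)·L = 7850 × 17.349×10⁻⁶ m² × 0.94248 m = 0.12836 kg
f_n = ½√(k/m) = 0.5·√(4281/0.12836) = 0.5·√(33352) = 91.313 Hz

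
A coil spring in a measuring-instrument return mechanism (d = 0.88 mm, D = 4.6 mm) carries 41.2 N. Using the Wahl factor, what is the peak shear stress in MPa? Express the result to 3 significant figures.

Spring index C = D/d = 4.6/0.88 = 5.2273
K_W = (4C−1)/(4C−4) + 0.615/C = 19.909/16.909 + 0.1177 = 1.2951
τ₀ = 8FD/(πd³) = 8·41.2·4.6/(π·0.88³) = 1516.16/2.1409 = 708.19 MPa
τ_max = K·τ₀ = 1.2951 × 708.19 = 917.15 MPa

917 MPa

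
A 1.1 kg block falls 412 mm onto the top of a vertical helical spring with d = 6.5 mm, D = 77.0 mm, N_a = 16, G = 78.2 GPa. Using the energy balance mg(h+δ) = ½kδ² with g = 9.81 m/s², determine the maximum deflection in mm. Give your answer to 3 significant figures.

k = Gd⁴/(8D³N_a) = (78.2×10³)(6.5⁴)/(8·77.0³·16) = 2.3888 N/mm
W = mg = 1.1 × 9.81 = 10.791 N
½kδ² − Wδ − Wh = 0 → δ = (W + √(W² + 2kWh))/k
δ = (10.791 + √(116.45 + 21240.6))/2.3888 = (10.791 + 146.14)/2.3888 = 65.695 mm

65.7 mm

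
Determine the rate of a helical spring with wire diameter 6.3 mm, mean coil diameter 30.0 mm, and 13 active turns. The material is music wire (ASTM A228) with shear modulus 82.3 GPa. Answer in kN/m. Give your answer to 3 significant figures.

46.2 kN/m

k = Gd⁴/(8D³N_a) = (82.3×10³ × 6.3⁴) / (8 × 30.0³ × 13)
  = 1.29647e+08 / 2.808e+06 = 46.171 N/mm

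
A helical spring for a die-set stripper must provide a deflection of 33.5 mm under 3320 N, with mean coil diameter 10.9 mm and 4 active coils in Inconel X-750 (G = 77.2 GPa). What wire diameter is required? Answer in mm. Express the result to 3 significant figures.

2.70 mm

Required rate k = F/δ = 3320/33.5 = 99.104 N/mm
d = (8D³N_a·k / G)^(1/4) = (8·10.9³·4·99.104 / (77.2×10³))^0.25
  = (53.199)^0.25 = 2.7007 mm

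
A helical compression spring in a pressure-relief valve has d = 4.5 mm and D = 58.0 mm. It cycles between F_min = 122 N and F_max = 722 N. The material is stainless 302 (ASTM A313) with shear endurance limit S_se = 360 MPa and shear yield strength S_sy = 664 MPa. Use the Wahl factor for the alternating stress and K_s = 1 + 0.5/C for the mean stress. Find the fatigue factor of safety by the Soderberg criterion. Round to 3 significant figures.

C = D/d = 58.0/4.5 = 12.8889; K_W = (4C−1)/(4C−4)+0.615/C = 1.1108; K_s = 1+0.5/C = 1.0388
F_a = (F_max−F_min)/2 = 300 N; F_m = (F_max+F_min)/2 = 422 N
τ_a = K_W·8F_aD/(πd³) = 1.1108 × 486.24 = 540.12 MPa
τ_m = K_s·8F_mD/(πd³) = 1.0388 × 683.98 = 710.51 MPa
Soderberg: 1/n_f = τ_a/S_se + τ_m/S_sy = 540.12/360 + 710.51/664 = 1.50032 + 1.07005 = 2.5704
n_f = 1/2.5704 = 0.389

0.389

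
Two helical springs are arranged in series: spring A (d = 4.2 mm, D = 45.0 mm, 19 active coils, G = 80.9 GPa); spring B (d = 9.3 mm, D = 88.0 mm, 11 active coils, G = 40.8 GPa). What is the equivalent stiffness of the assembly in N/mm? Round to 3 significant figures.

k_A = Gd⁴/(8D³N_a) = (80.9×10³)(4.2⁴)/(8·45.0³·19) = 1.8175 N/mm
k_B = Gd⁴/(8D³N_a) = (40.8×10³)(9.3⁴)/(8·88.0³·11) = 5.0893 N/mm
Series: 1/k_eq = 1/1.8175 + 1/5.0893 = 0.74671; k_eq = 1.3392 N/mm

1.34 N/mm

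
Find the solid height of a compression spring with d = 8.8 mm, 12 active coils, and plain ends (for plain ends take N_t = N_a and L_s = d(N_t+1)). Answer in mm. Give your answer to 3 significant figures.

114 mm

plain ends: N_t = N_a = 12
L_s = d·(N_t+1) = 8.8 × 13 = 114.4 mm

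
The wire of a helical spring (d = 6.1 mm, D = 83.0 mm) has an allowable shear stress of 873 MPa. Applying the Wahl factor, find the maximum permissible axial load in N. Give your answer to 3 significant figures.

849 N

C = D/d = 83.0/6.1 = 13.6066
K_W = (4C−1)/(4C−4) + 0.615/C = 53.426/50.426 + 0.0452 = 1.1047
τ_max = K·8FD/(πd³) → F_max = τ_allow·πd³/(8DK)
F_max = 873·π·6.1³/(8·83.0·1.1047) = 6.2252e+05/733.52 = 848.68 N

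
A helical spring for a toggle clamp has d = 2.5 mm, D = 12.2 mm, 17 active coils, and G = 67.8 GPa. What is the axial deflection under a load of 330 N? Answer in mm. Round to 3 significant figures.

30.8 mm

k = Gd⁴/(8D³N_a) = (67.8×10³)(2.5⁴)/(8·12.2³·17) = 10.724 N/mm
δ = F/k = 330 / 10.724 = 30.771 mm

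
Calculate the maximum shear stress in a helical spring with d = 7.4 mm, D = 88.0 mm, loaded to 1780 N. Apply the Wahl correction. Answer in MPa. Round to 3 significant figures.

Spring index C = D/d = 88.0/7.4 = 11.8919
K_W = (4C−1)/(4C−4) + 0.615/C = 46.568/43.568 + 0.0517 = 1.1206
τ₀ = 8FD/(πd³) = 8·1780·88.0/(π·7.4³) = 1.25312e+06/1273 = 984.35 MPa
τ_max = K·τ₀ = 1.1206 × 984.35 = 1103 MPa

1100 MPa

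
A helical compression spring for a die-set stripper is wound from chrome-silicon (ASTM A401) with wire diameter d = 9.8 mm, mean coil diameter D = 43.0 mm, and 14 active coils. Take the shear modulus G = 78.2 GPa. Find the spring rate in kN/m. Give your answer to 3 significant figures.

81.0 kN/m

k = Gd⁴/(8D³N_a) = (78.2×10³ × 9.8⁴) / (8 × 43.0³ × 14)
  = 7.21292e+08 / 8.90478e+06 = 81 N/mm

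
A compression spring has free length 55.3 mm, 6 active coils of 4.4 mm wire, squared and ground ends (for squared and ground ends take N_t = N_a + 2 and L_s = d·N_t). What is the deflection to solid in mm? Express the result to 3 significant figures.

N_t = 8; L_s = 4.4·8 = 35.2 mm
δ_solid = L₀ − L_s = 55.3 − 35.2 = 20.1 mm

20.1 mm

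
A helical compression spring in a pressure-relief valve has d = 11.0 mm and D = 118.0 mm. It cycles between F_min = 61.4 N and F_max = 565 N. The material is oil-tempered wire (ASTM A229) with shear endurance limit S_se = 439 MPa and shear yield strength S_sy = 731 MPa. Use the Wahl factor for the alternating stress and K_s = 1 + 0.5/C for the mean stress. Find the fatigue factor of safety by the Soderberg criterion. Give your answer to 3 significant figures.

C = D/d = 118.0/11.0 = 10.7273; K_W = (4C−1)/(4C−4)+0.615/C = 1.1344; K_s = 1+0.5/C = 1.0466
F_a = (F_max−F_min)/2 = 251.8 N; F_m = (F_max+F_min)/2 = 313.2 N
τ_a = K_W·8F_aD/(πd³) = 1.1344 × 56.846 = 64.488 MPa
τ_m = K_s·8F_mD/(πd³) = 1.0466 × 70.708 = 74.003 MPa
Soderberg: 1/n_f = τ_a/S_se + τ_m/S_sy = 64.488/439 + 74.003/731 = 0.14690 + 0.10124 = 0.24813
n_f = 1/0.24813 = 4.03

4.03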